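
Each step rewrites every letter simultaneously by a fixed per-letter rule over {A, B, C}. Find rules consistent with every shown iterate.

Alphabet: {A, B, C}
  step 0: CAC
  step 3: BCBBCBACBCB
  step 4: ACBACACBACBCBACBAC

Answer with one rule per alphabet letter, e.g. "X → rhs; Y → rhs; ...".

  step 3 ⇒ step 4: BCBBCBACBCB ⇒ AC·B·AC·AC·B·AC·BC·B·AC·B·AC
    A ↦ BC
    B ↦ AC
    C ↦ B

A->BC, B->AC, C->B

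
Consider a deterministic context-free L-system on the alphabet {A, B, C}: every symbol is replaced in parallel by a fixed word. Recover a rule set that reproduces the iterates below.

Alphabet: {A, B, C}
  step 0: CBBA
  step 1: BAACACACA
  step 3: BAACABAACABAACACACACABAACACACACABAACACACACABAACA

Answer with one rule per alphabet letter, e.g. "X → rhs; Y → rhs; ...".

A->CA, B->CA, C->BAA

  step 0 ⇒ step 1: CBBA ⇒ BAA·CA·CA·CA
    A ↦ CA
    B ↦ CA
    C ↦ BAA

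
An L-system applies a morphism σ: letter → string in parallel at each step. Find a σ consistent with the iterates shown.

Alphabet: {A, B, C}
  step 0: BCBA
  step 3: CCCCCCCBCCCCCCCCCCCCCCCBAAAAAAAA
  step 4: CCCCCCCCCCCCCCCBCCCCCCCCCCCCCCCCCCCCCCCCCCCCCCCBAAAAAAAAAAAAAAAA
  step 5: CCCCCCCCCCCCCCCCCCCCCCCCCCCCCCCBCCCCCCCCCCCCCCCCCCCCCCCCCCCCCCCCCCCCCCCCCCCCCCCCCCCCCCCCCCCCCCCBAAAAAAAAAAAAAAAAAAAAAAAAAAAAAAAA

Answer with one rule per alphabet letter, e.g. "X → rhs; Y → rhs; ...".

A->AA, B->CB, C->CC

  step 4 ⇒ step 5: CCCCCCCCCCCCCCCBCCCCCCCCCCCCCCCCCCCCCCCCCCCCCCCBAAAAAAAAAAAAAAAA ⇒ CC·CC·CC·CC·CC·CC·CC·CC·CC·CC·CC·CC·CC·CC·CC·CB·CC·CC·CC·CC·CC·CC·CC·CC·CC·CC·CC·CC·CC·CC·CC·CC·CC·CC·CC·CC·CC·CC·CC·CC·CC·CC·CC·CC·CC·CC·CC·CB·AA·AA·AA·AA·AA·AA·AA·AA·AA·AA·AA·AA·AA·AA·AA·AA
    A ↦ AA
    B ↦ CB
    C ↦ CC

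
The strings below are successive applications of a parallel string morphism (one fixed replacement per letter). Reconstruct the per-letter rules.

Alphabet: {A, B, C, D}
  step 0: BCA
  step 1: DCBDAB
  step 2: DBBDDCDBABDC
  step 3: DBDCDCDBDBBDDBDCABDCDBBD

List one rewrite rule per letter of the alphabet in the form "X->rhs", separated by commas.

  step 2 ⇒ step 3: DBBDDCDBABDC ⇒ DB·DC·DC·DB·DB·BD·DB·DC·AB·DC·DB·BD
    A ↦ AB
    B ↦ DC
    C ↦ BD
    D ↦ DB

A->AB, B->DC, C->BD, D->DB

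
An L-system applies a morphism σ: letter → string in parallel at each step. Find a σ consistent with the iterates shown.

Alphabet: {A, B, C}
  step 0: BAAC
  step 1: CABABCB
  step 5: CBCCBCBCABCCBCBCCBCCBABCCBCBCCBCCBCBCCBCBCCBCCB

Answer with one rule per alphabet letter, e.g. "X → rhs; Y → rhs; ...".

A->AB, B->C, C->CB

  step 0 ⇒ step 1: BAAC ⇒ C·AB·AB·CB
    A ↦ AB
    B ↦ C
    C ↦ CB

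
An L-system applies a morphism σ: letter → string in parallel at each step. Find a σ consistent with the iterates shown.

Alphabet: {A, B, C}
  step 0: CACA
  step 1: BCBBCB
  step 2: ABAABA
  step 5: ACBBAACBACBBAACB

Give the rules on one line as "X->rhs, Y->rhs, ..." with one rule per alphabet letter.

  step 1 ⇒ step 2: BCBBCB ⇒ A·B·A·A·B·A
    B ↦ A
    C ↦ B
  step 0 ⇒ step 1: CACA ⇒ B·CB·B·CB
    A ↦ CB

A->CB, B->A, C->B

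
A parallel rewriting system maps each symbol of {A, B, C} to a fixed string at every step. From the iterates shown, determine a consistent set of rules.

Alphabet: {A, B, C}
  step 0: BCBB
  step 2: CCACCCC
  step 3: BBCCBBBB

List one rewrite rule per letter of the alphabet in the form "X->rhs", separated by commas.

A->CC, B->A, C->B

  step 2 ⇒ step 3: CCACCCC ⇒ B·B·CC·B·B·B·B
    A ↦ CC
    C ↦ B
    B ↦ A  (constrained at step 0)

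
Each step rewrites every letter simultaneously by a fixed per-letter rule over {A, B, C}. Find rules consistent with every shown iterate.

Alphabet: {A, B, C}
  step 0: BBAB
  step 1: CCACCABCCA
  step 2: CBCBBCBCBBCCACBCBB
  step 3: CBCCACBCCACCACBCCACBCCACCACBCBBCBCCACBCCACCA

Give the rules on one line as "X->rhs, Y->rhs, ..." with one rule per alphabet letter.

A->B, B->CCA, C->CB

  step 2 ⇒ step 3: CBCBBCBCBBCCACBCBB ⇒ CB·CCA·CB·CCA·CCA·CB·CCA·CB·CCA·CCA·CB·CB·B·CB·CCA·CB·CCA·CCA
    A ↦ B
    B ↦ CCA
    C ↦ CB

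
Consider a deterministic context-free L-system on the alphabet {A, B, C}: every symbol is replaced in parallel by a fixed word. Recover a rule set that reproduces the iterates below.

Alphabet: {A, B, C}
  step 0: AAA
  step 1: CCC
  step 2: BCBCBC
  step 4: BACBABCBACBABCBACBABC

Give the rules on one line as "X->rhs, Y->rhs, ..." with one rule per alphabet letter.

A->C, B->BA, C->BC

  step 1 ⇒ step 2: CCC ⇒ BC·BC·BC
    C ↦ BC
  step 0 ⇒ step 1: AAA ⇒ C·C·C
    A ↦ C
    B ↦ BA  (constrained at step 2)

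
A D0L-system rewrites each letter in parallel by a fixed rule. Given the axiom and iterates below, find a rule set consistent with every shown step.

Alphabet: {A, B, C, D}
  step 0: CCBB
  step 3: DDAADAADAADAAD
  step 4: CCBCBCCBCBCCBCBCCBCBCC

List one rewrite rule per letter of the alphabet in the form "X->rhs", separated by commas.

A->BC, B->AA, C->D, D->C

  step 3 ⇒ step 4: DDAADAADAADAAD ⇒ C·C·BC·BC·C·BC·BC·C·BC·BC·C·BC·BC·C
    A ↦ BC
    D ↦ C
    B ↦ AA  (constrained at step 0)
    C ↦ D  (constrained at step 0)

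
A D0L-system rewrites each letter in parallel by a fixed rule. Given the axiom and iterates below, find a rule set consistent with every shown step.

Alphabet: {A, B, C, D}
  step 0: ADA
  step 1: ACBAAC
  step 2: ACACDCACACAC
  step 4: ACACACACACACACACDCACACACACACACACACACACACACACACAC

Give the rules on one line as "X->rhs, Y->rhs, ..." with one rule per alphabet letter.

  step 1 ⇒ step 2: ACBAAC ⇒ AC·AC·DC·AC·AC·AC
    A ↦ AC
    B ↦ DC
    C ↦ AC
  step 0 ⇒ step 1: ADA ⇒ AC·BA·AC
    D ↦ BA

A->AC, B->DC, C->AC, D->BA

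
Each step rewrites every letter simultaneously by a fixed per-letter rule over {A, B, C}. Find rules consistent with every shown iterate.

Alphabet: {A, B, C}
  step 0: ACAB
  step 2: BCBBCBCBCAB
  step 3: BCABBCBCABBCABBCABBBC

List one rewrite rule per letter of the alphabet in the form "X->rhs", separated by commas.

A->B, B->BC, C->AB

  step 2 ⇒ step 3: BCBBCBCBCAB ⇒ BC·AB·BC·BC·AB·BC·AB·BC·AB·B·BC
    A ↦ B
    B ↦ BC
    C ↦ AB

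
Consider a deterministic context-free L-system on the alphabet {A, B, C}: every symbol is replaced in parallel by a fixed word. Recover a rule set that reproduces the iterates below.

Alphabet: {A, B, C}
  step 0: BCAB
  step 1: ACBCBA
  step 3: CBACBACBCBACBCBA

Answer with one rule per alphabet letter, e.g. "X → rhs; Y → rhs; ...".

  step 0 ⇒ step 1: BCAB ⇒ A·CB·CB·A
    A ↦ CB
    B ↦ A
    C ↦ CB

A->CB, B->A, C->CB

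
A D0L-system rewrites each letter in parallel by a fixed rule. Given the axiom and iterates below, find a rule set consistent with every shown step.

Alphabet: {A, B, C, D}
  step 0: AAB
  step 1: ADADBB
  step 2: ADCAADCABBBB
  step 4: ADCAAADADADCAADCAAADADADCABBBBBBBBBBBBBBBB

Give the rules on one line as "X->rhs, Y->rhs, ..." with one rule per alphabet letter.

  step 1 ⇒ step 2: ADADBB ⇒ AD·CA·AD·CA·BB·BB
    A ↦ AD
    B ↦ BB
    D ↦ CA
    C ↦ A  (constrained at step 2)

A->AD, B->BB, C->A, D->CA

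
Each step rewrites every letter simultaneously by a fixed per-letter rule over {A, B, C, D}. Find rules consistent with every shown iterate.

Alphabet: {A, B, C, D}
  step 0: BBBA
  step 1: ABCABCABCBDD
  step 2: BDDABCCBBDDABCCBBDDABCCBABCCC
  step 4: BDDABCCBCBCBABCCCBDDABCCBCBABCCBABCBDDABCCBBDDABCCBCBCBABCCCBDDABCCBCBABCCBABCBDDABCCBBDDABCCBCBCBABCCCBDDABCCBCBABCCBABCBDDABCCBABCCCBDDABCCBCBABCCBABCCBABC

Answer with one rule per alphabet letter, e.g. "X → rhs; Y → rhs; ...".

  step 1 ⇒ step 2: ABCABCABCBDD ⇒ BDD·ABC·CB·BDD·ABC·CB·BDD·ABC·CB·ABC·C·C
    A ↦ BDD
    B ↦ ABC
    C ↦ CB
    D ↦ C

A->BDD, B->ABC, C->CB, D->C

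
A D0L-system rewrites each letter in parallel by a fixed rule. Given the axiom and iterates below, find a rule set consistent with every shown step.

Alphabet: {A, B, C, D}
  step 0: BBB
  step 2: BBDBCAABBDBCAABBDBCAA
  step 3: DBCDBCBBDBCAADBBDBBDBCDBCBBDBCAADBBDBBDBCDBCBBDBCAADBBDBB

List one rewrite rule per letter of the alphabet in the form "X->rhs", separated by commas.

A->DBB, B->DBC, C->AA, D->BB

  step 2 ⇒ step 3: BBDBCAABBDBCAABBDBCAA ⇒ DBC·DBC·BB·DBC·AA·DBB·DBB·DBC·DBC·BB·DBC·AA·DBB·DBB·DBC·DBC·BB·DBC·AA·DBB·DBB
    A ↦ DBB
    B ↦ DBC
    C ↦ AA
    D ↦ BB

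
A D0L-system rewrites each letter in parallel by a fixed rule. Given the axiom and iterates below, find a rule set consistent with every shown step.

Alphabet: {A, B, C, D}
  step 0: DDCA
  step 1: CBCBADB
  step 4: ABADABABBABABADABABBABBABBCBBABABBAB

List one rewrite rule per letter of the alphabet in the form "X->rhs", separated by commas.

  step 0 ⇒ step 1: DDCA ⇒ CB·CB·AD·B
    A ↦ B
    C ↦ AD
    D ↦ CB
    B ↦ AB  (constrained at step 1)

A->B, B->AB, C->AD, D->CB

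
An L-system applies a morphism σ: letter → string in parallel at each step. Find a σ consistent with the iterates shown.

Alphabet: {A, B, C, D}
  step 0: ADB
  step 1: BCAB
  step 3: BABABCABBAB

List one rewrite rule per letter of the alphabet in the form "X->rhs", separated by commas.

  step 0 ⇒ step 1: ADB ⇒ B·C·AB
    A ↦ B
    B ↦ AB
    D ↦ C
    C ↦ BD  (constrained at step 1)

A->B, B->AB, C->BD, D->C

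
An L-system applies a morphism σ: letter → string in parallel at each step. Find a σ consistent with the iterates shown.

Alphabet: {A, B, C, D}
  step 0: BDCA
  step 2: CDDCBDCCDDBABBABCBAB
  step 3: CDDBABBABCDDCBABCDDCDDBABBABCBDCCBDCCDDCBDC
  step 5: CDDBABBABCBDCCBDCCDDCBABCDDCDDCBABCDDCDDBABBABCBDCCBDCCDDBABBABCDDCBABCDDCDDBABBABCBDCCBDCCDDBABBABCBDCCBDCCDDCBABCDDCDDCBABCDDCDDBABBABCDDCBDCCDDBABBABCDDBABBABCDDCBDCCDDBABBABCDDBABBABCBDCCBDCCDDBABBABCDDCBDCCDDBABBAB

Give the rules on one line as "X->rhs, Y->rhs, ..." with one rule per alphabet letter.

A->BD, B->C, C->CDD, D->BAB

  step 2 ⇒ step 3: CDDCBDCCDDBABBABCBAB ⇒ CDD·BAB·BAB·CDD·C·BAB·CDD·CDD·BAB·BAB·C·BD·C·C·BD·C·CDD·C·BD·C
    A ↦ BD
    B ↦ C
    C ↦ CDD
    D ↦ BAB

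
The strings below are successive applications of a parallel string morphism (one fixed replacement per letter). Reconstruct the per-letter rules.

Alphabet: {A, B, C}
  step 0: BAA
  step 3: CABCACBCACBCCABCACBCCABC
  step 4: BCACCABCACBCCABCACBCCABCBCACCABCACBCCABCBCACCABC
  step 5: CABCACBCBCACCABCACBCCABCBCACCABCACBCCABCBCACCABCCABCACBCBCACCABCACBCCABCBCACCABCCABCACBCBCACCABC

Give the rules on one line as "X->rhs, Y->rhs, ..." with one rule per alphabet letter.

A->AC, B->CA, C->BC

  step 4 ⇒ step 5: BCACCABCACBCCABCACBCCABCBCACCABCACBCCABCBCACCABC ⇒ CA·BC·AC·BC·BC·AC·CA·BC·AC·BC·CA·BC·BC·AC·CA·BC·AC·BC·CA·BC·BC·AC·CA·BC·CA·BC·AC·BC·BC·AC·CA·BC·AC·BC·CA·BC·BC·AC·CA·BC·CA·BC·AC·BC·BC·AC·CA·BC
    A ↦ AC
    B ↦ CA
    C ↦ BC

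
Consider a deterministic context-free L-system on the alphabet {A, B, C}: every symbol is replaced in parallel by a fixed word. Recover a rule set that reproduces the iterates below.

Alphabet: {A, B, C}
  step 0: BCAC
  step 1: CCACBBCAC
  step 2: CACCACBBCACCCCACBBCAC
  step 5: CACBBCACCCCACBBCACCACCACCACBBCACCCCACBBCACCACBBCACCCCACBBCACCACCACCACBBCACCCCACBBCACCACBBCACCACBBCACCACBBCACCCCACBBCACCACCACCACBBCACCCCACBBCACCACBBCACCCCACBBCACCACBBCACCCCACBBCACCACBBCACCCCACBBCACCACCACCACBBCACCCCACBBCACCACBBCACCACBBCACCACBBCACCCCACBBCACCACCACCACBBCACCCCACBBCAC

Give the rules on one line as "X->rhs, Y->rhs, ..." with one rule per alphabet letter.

  step 1 ⇒ step 2: CCACBBCAC ⇒ CAC·CAC·BB·CAC·C·C·CAC·BB·CAC
    A ↦ BB
    B ↦ C
    C ↦ CAC

A->BB, B->C, C->CAC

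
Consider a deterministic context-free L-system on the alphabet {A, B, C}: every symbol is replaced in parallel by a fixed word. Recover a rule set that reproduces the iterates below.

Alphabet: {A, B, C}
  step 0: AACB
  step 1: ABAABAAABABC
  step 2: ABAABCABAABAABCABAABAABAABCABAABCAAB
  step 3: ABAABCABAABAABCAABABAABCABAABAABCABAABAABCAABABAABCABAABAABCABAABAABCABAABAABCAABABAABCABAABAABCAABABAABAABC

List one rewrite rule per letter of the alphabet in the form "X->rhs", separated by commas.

A->ABA, B->ABC, C->AAB

  step 2 ⇒ step 3: ABAABCABAABAABCABAABAABAABCABAABCAAB ⇒ ABA·ABC·ABA·ABA·ABC·AAB·ABA·ABC·ABA·ABA·ABC·ABA·ABA·ABC·AAB·ABA·ABC·ABA·ABA·ABC·ABA·ABA·ABC·ABA·ABA·ABC·AAB·ABA·ABC·ABA·ABA·ABC·AAB·ABA·ABA·ABC
    A ↦ ABA
    B ↦ ABC
    C ↦ AAB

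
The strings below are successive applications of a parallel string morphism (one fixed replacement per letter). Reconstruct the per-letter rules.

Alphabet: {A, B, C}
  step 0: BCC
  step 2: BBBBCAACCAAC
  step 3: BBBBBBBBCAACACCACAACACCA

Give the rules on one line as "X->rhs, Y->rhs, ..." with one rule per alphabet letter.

A->AC, B->BB, C->CA

  step 2 ⇒ step 3: BBBBCAACCAAC ⇒ BB·BB·BB·BB·CA·AC·AC·CA·CA·AC·AC·CA
    A ↦ AC
    B ↦ BB
    C ↦ CA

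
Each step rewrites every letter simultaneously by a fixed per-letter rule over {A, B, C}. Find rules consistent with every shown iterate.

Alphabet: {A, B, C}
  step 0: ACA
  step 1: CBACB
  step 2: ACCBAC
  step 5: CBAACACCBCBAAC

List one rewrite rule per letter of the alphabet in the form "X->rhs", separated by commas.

  step 1 ⇒ step 2: CBACB ⇒ A·C·CB·A·C
    A ↦ CB
    B ↦ C
    C ↦ A

A->CB, B->C, C->A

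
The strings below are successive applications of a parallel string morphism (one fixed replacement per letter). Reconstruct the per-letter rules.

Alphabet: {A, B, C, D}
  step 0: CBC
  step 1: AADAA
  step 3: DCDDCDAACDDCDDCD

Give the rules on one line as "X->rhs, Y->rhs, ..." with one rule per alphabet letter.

  step 0 ⇒ step 1: CBC ⇒ AA·D·AA
    B ↦ D
    C ↦ AA
    A ↦ BD  (constrained at step 1)
    D ↦ CD  (constrained at step 1)

A->BD, B->D, C->AA, D->CD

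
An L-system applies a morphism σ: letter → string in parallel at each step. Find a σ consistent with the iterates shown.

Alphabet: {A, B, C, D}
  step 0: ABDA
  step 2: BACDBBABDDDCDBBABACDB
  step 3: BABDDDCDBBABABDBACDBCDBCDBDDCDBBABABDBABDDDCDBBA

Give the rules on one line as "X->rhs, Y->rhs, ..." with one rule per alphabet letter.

  step 2 ⇒ step 3: BACDBBABDDDCDBBABACDB ⇒ BA·BD·DD·CDB·BA·BA·BD·BA·CDB·CDB·CDB·DD·CDB·BA·BA·BD·BA·BD·DD·CDB·BA
    A ↦ BD
    B ↦ BA
    C ↦ DD
    D ↦ CDB

A->BD, B->BA, C->DD, D->CDB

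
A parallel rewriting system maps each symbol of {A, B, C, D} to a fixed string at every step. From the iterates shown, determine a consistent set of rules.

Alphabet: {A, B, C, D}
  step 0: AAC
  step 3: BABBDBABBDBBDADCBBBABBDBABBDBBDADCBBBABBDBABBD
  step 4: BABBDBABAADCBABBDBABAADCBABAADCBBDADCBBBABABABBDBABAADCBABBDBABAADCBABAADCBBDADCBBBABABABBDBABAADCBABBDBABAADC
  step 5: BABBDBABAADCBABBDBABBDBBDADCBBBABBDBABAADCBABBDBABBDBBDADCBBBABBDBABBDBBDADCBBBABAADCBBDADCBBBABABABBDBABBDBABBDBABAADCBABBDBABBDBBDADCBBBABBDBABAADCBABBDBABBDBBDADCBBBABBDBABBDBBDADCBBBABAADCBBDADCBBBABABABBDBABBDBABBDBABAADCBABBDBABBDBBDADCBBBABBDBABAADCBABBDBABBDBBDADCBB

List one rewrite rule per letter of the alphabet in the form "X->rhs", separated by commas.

A->BBD, B->BA, C->BB, D->ADC

  step 4 ⇒ step 5: BABBDBABAADCBABBDBABAADCBABAADCBBDADCBBBABABABBDBABAADCBABBDBABAADCBABAADCBBDADCBBBABABABBDBABAADCBABBDBABAADC ⇒ BA·BBD·BA·BA·ADC·BA·BBD·BA·BBD·BBD·ADC·BB·BA·BBD·BA·BA·ADC·BA·BBD·BA·BBD·BBD·ADC·BB·BA·BBD·BA·BBD·BBD·ADC·BB·BA·BA·ADC·BBD·ADC·BB·BA·BA·BA·BBD·BA·BBD·BA·BBD·BA·BA·ADC·BA·BBD·BA·BBD·BBD·ADC·BB·BA·BBD·BA·BA·ADC·BA·BBD·BA·BBD·BBD·ADC·BB·BA·BBD·BA·BBD·BBD·ADC·BB·BA·BA·ADC·BBD·ADC·BB·BA·BA·BA·BBD·BA·BBD·BA·BBD·BA·BA·ADC·BA·BBD·BA·BBD·BBD·ADC·BB·BA·BBD·BA·BA·ADC·BA·BBD·BA·BBD·BBD·ADC·BB
    A ↦ BBD
    B ↦ BA
    C ↦ BB
    D ↦ ADC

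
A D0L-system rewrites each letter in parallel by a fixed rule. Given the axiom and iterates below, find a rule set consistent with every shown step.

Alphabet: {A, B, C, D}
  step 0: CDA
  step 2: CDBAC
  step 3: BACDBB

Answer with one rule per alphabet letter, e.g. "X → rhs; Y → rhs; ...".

A->DB, B->C, C->B, D->A

  step 2 ⇒ step 3: CDBAC ⇒ B·A·C·DB·B
    A ↦ DB
    B ↦ C
    C ↦ B
    D ↦ A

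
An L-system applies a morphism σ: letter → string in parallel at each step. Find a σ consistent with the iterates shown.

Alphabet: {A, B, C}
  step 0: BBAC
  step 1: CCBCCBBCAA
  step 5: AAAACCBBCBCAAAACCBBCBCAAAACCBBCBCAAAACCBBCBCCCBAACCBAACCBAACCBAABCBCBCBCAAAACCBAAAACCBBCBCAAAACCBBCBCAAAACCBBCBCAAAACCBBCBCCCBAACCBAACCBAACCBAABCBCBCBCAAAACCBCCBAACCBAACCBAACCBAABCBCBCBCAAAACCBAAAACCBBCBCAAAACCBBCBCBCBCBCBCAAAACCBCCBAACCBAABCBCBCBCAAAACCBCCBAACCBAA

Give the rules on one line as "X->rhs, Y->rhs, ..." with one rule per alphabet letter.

  step 0 ⇒ step 1: BBAC ⇒ CCB·CCB·BC·AA
    A ↦ BC
    B ↦ CCB
    C ↦ AA

A->BC, B->CCB, C->AA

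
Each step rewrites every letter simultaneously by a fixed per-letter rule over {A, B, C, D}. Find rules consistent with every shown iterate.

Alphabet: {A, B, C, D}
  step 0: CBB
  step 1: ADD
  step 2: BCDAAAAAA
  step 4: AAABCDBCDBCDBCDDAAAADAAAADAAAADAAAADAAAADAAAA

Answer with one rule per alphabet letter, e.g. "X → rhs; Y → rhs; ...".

A->BCD, B->D, C->A, D->AAA

  step 1 ⇒ step 2: ADD ⇒ BCD·AAA·AAA
    A ↦ BCD
    D ↦ AAA
  step 0 ⇒ step 1: CBB ⇒ A·D·D
    B ↦ D
  step 0 ⇒ step 1: CBB ⇒ A·D·D
    C ↦ A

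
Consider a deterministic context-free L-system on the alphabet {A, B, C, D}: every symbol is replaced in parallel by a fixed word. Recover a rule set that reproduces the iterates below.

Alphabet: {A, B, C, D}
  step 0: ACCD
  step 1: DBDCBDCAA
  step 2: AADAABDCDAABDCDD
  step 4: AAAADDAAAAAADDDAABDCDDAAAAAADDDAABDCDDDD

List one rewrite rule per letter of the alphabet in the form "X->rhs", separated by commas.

  step 1 ⇒ step 2: DBDCBDCAA ⇒ AA·D·AA·BDC·D·AA·BDC·D·D
    A ↦ D
    B ↦ D
    C ↦ BDC
    D ↦ AA

A->D, B->D, C->BDC, D->AA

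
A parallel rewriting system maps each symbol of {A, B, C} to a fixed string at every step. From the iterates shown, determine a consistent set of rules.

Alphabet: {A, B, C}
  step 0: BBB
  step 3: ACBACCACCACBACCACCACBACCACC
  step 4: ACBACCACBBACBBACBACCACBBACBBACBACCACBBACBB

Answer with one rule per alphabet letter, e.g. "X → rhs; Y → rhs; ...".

A->AC, B->ACC, C->B

  step 3 ⇒ step 4: ACBACCACCACBACCACCACBACCACC ⇒ AC·B·ACC·AC·B·B·AC·B·B·AC·B·ACC·AC·B·B·AC·B·B·AC·B·ACC·AC·B·B·AC·B·B
    A ↦ AC
    B ↦ ACC
    C ↦ B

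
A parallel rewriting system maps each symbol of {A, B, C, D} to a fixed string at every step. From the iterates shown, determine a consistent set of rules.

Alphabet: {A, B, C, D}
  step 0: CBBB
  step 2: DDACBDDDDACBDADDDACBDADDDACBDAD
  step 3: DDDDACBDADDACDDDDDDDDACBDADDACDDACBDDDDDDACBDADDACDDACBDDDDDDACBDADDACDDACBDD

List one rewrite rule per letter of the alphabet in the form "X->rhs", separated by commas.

A->ACB, B->DAC, C->DAD, D->DD

  step 2 ⇒ step 3: DDACBDDDDACBDADDDACBDADDDACBDAD ⇒ DD·DD·ACB·DAD·DAC·DD·DD·DD·DD·ACB·DAD·DAC·DD·ACB·DD·DD·DD·ACB·DAD·DAC·DD·ACB·DD·DD·DD·ACB·DAD·DAC·DD·ACB·DD
    A ↦ ACB
    B ↦ DAC
    C ↦ DAD
    D ↦ DD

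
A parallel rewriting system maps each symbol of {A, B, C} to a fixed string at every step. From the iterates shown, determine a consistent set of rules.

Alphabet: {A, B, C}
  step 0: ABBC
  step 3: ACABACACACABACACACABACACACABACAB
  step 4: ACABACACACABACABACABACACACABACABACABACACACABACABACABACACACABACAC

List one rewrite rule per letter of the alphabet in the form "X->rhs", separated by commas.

  step 3 ⇒ step 4: ACABACACACABACACACABACACACABACAB ⇒ AC·AB·AC·AC·AC·AB·AC·AB·AC·AB·AC·AC·AC·AB·AC·AB·AC·AB·AC·AC·AC·AB·AC·AB·AC·AB·AC·AC·AC·AB·AC·AC
    A ↦ AC
    B ↦ AC
    C ↦ AB

A->AC, B->AC, C->AB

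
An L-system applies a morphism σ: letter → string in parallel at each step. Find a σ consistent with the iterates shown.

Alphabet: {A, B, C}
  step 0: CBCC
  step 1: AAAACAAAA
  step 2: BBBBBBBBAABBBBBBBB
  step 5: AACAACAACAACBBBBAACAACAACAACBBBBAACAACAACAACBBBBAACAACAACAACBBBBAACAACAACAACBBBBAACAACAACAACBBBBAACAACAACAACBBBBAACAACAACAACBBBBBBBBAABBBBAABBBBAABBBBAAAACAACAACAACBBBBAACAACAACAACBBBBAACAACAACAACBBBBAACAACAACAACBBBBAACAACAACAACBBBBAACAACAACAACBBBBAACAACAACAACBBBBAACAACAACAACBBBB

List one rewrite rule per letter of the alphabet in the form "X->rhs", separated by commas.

A->BB, B->AAC, C->AA

  step 1 ⇒ step 2: AAAACAAAA ⇒ BB·BB·BB·BB·AA·BB·BB·BB·BB
    A ↦ BB
    C ↦ AA
  step 0 ⇒ step 1: CBCC ⇒ AA·AAC·AA·AA
    B ↦ AAC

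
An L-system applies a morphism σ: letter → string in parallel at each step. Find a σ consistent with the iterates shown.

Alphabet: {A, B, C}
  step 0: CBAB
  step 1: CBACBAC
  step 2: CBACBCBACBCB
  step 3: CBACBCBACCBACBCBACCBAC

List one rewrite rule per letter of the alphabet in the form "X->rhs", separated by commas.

A->B, B->AC, C->CB

  step 2 ⇒ step 3: CBACBCBACBCB ⇒ CB·AC·B·CB·AC·CB·AC·B·CB·AC·CB·AC
    A ↦ B
    B ↦ AC
    C ↦ CB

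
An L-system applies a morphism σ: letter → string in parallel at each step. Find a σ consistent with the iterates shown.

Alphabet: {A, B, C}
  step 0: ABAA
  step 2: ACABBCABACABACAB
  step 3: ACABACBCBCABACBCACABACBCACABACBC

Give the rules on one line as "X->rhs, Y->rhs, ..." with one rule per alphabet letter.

  step 2 ⇒ step 3: ACABBCABACABACAB ⇒ AC·AB·AC·BC·BC·AB·AC·BC·AC·AB·AC·BC·AC·AB·AC·BC
    A ↦ AC
    B ↦ BC
    C ↦ AB

A->AC, B->BC, C->AB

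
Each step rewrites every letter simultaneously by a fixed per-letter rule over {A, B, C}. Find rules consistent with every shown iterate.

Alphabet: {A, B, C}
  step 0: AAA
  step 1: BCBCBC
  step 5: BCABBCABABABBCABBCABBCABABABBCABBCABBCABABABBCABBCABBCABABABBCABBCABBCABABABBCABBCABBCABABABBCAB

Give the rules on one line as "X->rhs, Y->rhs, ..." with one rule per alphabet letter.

  step 0 ⇒ step 1: AAA ⇒ BC·BC·BC
    A ↦ BC
    B ↦ AB  (constrained at step 1)
    C ↦ AB  (constrained at step 1)

A->BC, B->AB, C->AB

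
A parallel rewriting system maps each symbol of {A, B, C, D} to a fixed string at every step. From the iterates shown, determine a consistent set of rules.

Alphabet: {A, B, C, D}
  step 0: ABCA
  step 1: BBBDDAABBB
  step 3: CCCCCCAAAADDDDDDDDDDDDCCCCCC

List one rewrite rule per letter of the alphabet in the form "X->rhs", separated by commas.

A->BBB, B->DD, C->AA, D->C

  step 0 ⇒ step 1: ABCA ⇒ BBB·DD·AA·BBB
    A ↦ BBB
    B ↦ DD
    C ↦ AA
    D ↦ C  (constrained at step 1)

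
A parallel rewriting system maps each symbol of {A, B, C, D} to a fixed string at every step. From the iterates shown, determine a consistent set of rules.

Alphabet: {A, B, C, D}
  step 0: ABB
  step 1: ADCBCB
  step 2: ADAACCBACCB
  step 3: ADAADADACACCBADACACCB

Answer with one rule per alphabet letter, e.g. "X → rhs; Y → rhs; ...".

  step 2 ⇒ step 3: ADAACCBACCB ⇒ AD·A·AD·AD·AC·AC·CB·AD·AC·AC·CB
    A ↦ AD
    B ↦ CB
    C ↦ AC
    D ↦ A

A->AD, B->CB, C->AC, D->A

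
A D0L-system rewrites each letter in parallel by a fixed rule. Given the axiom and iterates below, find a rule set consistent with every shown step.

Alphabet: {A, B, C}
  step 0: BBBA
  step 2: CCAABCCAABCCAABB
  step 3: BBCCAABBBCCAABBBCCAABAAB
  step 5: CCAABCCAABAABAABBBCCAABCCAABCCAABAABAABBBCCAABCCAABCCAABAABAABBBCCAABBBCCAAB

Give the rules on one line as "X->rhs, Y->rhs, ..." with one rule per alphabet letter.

  step 2 ⇒ step 3: CCAABCCAABCCAABB ⇒ B·B·C·C·AAB·B·B·C·C·AAB·B·B·C·C·AAB·AAB
    A ↦ C
    B ↦ AAB
    C ↦ B

A->C, B->AAB, C->B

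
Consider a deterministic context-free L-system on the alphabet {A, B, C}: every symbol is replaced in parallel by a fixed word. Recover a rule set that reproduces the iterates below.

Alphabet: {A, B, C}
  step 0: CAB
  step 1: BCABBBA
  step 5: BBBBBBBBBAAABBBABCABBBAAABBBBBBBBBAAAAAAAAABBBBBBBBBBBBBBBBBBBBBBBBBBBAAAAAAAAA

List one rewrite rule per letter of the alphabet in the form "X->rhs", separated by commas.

  step 0 ⇒ step 1: CAB ⇒ BCA·BBB·A
    A ↦ BBB
    B ↦ A
    C ↦ BCA

A->BBB, B->A, C->BCA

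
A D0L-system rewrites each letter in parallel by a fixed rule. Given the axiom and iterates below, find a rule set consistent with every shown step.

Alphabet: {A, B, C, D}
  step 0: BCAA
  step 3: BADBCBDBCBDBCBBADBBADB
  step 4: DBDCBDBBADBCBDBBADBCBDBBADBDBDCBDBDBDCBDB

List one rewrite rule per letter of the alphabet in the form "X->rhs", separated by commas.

  step 3 ⇒ step 4: BADBCBDBCBDBCBBADBBADB ⇒ DB·D·CB·DB·BA·DB·CB·DB·BA·DB·CB·DB·BA·DB·DB·D·CB·DB·DB·D·CB·DB
    A ↦ D
    B ↦ DB
    C ↦ BA
    D ↦ CB

A->D, B->DB, C->BA, D->CB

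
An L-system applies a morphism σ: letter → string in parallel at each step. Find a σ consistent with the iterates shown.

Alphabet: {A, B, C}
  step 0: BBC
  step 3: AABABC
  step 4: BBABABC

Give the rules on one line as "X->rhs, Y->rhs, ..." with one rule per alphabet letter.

A->B, B->A, C->BC

  step 3 ⇒ step 4: AABABC ⇒ B·B·A·B·A·BC
    A ↦ B
    B ↦ A
    C ↦ BC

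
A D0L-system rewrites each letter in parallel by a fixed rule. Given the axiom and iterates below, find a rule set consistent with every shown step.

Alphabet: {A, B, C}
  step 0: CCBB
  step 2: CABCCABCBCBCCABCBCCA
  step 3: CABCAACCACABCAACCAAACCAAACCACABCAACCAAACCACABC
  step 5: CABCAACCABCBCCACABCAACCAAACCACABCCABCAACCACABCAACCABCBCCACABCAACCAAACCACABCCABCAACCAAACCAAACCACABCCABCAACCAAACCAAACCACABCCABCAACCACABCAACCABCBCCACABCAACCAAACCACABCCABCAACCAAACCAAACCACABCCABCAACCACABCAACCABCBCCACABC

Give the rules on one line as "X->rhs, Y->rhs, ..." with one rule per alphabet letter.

A->BC, B->AAC, C->CA

  step 2 ⇒ step 3: CABCCABCBCBCCABCBCCA ⇒ CA·BC·AAC·CA·CA·BC·AAC·CA·AAC·CA·AAC·CA·CA·BC·AAC·CA·AAC·CA·CA·BC
    A ↦ BC
    B ↦ AAC
    C ↦ CA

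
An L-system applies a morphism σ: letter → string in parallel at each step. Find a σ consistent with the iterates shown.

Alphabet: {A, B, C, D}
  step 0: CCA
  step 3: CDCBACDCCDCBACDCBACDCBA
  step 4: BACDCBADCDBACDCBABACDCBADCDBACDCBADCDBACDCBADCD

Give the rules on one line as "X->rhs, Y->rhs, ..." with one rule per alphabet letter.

A->D, B->DC, C->BA, D->CDC

  step 3 ⇒ step 4: CDCBACDCCDCBACDCBACDCBA ⇒ BA·CDC·BA·DC·D·BA·CDC·BA·BA·CDC·BA·DC·D·BA·CDC·BA·DC·D·BA·CDC·BA·DC·D
    A ↦ D
    B ↦ DC
    C ↦ BA
    D ↦ CDC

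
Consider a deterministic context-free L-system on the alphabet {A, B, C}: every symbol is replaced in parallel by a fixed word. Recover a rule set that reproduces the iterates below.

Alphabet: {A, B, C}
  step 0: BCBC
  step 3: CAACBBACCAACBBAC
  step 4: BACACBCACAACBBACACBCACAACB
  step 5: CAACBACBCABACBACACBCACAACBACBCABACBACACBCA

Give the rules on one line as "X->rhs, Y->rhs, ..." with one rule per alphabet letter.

  step 4 ⇒ step 5: BACACBCACAACBBACACBCACAACB ⇒ CA·AC·B·AC·B·CA·B·AC·B·AC·AC·B·CA·CA·AC·B·AC·B·CA·B·AC·B·AC·AC·B·CA
    A ↦ AC
    B ↦ CA
    C ↦ B

A->AC, B->CA, C->B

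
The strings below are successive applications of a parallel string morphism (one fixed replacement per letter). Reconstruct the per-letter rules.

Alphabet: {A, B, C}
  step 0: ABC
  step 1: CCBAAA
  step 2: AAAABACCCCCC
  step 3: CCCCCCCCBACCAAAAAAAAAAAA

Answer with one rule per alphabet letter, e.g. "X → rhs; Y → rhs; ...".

A->CC, B->BA, C->AA

  step 2 ⇒ step 3: AAAABACCCCCC ⇒ CC·CC·CC·CC·BA·CC·AA·AA·AA·AA·AA·AA
    A ↦ CC
    B ↦ BA
    C ↦ AA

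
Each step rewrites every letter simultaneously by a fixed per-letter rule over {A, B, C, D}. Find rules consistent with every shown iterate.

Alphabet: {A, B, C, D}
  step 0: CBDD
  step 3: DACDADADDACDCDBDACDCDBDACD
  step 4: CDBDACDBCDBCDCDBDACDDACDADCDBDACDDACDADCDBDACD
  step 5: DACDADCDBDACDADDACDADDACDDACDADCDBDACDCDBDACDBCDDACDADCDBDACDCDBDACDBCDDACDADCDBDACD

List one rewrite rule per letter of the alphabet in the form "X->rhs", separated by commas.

  step 4 ⇒ step 5: CDBDACDBCDBCDCDBDACDDACDADCDBDACDDACDADCDBDACD ⇒ DA·CD·AD·CD·B·DA·CD·AD·DA·CD·AD·DA·CD·DA·CD·AD·CD·B·DA·CD·CD·B·DA·CD·B·CD·DA·CD·AD·CD·B·DA·CD·CD·B·DA·CD·B·CD·DA·CD·AD·CD·B·DA·CD
    A ↦ B
    B ↦ AD
    C ↦ DA
    D ↦ CD

A->B, B->AD, C->DA, D->CD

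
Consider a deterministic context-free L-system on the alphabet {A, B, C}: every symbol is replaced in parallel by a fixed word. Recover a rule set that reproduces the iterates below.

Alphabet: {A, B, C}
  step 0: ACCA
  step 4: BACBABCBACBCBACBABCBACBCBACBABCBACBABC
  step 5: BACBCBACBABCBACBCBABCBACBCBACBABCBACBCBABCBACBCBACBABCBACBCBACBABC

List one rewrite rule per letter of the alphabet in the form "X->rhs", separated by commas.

A->C, B->BA, C->BC

  step 4 ⇒ step 5: BACBABCBACBCBACBABCBACBCBACBABCBACBABC ⇒ BA·C·BC·BA·C·BA·BC·BA·C·BC·BA·BC·BA·C·BC·BA·C·BA·BC·BA·C·BC·BA·BC·BA·C·BC·BA·C·BA·BC·BA·C·BC·BA·C·BA·BC
    A ↦ C
    B ↦ BA
    C ↦ BC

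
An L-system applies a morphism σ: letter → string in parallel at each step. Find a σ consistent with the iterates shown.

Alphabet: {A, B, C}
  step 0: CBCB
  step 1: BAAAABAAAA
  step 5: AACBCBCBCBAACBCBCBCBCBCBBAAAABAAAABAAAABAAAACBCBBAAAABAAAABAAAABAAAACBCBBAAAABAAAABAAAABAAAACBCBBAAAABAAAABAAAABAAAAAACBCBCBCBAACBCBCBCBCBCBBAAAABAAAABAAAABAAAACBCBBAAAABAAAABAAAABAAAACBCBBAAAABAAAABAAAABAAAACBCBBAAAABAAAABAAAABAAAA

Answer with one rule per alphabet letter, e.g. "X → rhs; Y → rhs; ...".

  step 0 ⇒ step 1: CBCB ⇒ BAA·AA·BAA·AA
    B ↦ AA
    C ↦ BAA
    A ↦ CB  (constrained at step 1)

A->CB, B->AA, C->BAA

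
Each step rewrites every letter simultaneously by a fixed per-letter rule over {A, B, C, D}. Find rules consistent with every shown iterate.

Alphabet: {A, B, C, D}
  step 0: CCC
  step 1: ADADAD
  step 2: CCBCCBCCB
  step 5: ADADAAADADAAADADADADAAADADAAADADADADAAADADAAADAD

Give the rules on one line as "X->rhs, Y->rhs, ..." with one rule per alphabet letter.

  step 1 ⇒ step 2: ADADAD ⇒ C·CB·C·CB·C·CB
    A ↦ C
    D ↦ CB
    B ↦ AA  (constrained at step 2)
  step 0 ⇒ step 1: CCC ⇒ AD·AD·AD
    C ↦ AD

A->C, B->AA, C->AD, D->CB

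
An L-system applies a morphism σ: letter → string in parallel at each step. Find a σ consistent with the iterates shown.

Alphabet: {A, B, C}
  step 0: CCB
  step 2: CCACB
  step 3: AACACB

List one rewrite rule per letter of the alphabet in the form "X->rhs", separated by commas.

A->C, B->CB, C->A

  step 2 ⇒ step 3: CCACB ⇒ A·A·C·A·CB
    A ↦ C
    B ↦ CB
    C ↦ A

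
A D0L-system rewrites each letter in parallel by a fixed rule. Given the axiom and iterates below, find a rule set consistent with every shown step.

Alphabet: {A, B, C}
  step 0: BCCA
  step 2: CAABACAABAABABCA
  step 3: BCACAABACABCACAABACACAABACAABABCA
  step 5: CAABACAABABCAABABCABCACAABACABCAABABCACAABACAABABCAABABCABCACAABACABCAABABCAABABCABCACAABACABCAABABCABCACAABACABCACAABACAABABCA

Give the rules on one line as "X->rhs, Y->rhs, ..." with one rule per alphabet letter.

A->CA, B->ABA, C->B

  step 2 ⇒ step 3: CAABACAABAABABCA ⇒ B·CA·CA·ABA·CA·B·CA·CA·ABA·CA·CA·ABA·CA·ABA·B·CA
    A ↦ CA
    B ↦ ABA
    C ↦ B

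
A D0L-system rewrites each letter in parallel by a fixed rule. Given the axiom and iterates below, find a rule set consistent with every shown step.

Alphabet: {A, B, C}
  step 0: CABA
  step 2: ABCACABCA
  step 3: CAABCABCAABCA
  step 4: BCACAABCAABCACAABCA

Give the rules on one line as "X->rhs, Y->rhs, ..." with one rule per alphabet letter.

  step 3 ⇒ step 4: CAABCABCAABCA ⇒ B·CA·CA·A·B·CA·A·B·CA·CA·A·B·CA
    A ↦ CA
    B ↦ A
    C ↦ B

A->CA, B->A, C->B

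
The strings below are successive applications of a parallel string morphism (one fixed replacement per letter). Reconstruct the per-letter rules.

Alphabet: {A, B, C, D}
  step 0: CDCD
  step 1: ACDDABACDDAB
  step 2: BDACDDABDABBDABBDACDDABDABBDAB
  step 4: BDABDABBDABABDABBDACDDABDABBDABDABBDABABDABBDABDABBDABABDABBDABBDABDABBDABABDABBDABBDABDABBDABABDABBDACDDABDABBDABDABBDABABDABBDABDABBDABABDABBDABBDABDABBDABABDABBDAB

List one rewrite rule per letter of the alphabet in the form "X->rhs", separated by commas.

  step 1 ⇒ step 2: ACDDABACDDAB ⇒ BD·ACD·DAB·DAB·BD·AB·BD·ACD·DAB·DAB·BD·AB
    A ↦ BD
    B ↦ AB
    C ↦ ACD
    D ↦ DAB

A->BD, B->AB, C->ACD, D->DAB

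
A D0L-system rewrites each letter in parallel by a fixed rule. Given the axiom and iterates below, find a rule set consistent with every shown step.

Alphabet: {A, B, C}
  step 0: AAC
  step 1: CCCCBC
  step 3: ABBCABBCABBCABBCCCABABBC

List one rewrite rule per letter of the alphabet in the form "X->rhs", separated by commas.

  step 0 ⇒ step 1: AAC ⇒ CC·CC·BC
    A ↦ CC
    C ↦ BC
    B ↦ AB  (constrained at step 1)

A->CC, B->AB, C->BC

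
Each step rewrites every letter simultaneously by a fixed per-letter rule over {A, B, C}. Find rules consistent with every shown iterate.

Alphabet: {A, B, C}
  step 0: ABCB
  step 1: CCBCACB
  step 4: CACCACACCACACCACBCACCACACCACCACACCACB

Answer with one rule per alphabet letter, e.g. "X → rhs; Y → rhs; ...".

A->C, B->CB, C->CA

  step 0 ⇒ step 1: ABCB ⇒ C·CB·CA·CB
    A ↦ C
    B ↦ CB
    C ↦ CA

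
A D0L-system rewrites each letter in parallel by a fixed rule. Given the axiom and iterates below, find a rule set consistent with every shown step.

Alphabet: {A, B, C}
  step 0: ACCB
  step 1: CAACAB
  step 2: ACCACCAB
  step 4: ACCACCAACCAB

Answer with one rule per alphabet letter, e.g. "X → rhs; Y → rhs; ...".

A->C, B->CAB, C->A

  step 1 ⇒ step 2: CAACAB ⇒ A·C·C·A·C·CAB
    A ↦ C
    B ↦ CAB
    C ↦ A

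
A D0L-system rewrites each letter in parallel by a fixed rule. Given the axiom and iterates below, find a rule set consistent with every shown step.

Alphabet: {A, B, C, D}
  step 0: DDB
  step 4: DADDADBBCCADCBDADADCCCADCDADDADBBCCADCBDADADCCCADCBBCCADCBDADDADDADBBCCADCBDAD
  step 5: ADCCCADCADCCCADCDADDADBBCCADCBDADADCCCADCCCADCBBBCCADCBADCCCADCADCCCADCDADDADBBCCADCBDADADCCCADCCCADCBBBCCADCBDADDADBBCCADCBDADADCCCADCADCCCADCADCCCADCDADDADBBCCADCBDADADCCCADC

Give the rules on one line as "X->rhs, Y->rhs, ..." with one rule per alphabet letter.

A->CC, B->DAD, C->B, D->ADC

  step 4 ⇒ step 5: DADDADBBCCADCBDADADCCCADCDADDADBBCCADCBDADADCCCADCBBCCADCBDADDADDADBBCCADCBDAD ⇒ ADC·CC·ADC·ADC·CC·ADC·DAD·DAD·B·B·CC·ADC·B·DAD·ADC·CC·ADC·CC·ADC·B·B·B·CC·ADC·B·ADC·CC·ADC·ADC·CC·ADC·DAD·DAD·B·B·CC·ADC·B·DAD·ADC·CC·ADC·CC·ADC·B·B·B·CC·ADC·B·DAD·DAD·B·B·CC·ADC·B·DAD·ADC·CC·ADC·ADC·CC·ADC·ADC·CC·ADC·DAD·DAD·B·B·CC·ADC·B·DAD·ADC·CC·ADC
    A ↦ CC
    B ↦ DAD
    C ↦ B
    D ↦ ADC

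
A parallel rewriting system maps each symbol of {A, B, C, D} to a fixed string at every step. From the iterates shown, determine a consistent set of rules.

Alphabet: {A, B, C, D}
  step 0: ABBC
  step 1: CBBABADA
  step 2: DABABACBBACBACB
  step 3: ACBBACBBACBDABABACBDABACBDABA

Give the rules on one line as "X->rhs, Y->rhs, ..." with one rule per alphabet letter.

A->CB, B->BA, C->DA, D->A

  step 2 ⇒ step 3: DABABACBBACBACB ⇒ A·CB·BA·CB·BA·CB·DA·BA·BA·CB·DA·BA·CB·DA·BA
    A ↦ CB
    B ↦ BA
    C ↦ DA
    D ↦ A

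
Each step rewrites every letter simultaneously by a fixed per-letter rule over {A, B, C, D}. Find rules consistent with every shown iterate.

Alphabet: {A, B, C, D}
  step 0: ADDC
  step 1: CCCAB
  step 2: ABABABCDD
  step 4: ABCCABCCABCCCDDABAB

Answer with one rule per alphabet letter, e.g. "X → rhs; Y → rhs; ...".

  step 1 ⇒ step 2: CCCAB ⇒ AB·AB·AB·C·DD
    A ↦ C
    B ↦ DD
    C ↦ AB
  step 0 ⇒ step 1: ADDC ⇒ C·C·C·AB
    D ↦ C

A->C, B->DD, C->AB, D->C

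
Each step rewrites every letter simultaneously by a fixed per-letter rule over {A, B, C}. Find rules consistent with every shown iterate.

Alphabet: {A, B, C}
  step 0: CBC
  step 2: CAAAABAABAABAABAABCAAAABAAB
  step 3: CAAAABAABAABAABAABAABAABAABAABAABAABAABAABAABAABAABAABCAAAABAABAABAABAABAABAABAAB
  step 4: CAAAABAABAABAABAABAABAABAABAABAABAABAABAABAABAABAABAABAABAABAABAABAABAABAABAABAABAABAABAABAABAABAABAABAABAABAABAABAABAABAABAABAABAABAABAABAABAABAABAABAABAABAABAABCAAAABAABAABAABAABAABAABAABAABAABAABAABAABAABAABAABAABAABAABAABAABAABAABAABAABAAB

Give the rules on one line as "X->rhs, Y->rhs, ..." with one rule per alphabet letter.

  step 3 ⇒ step 4: CAAAABAABAABAABAABAABAABAABAABAABAABAABAABAABAABAABAABCAAAABAABAABAABAABAABAABAAB ⇒ CAA·AAB·AAB·AAB·AAB·AAB·AAB·AAB·AAB·AAB·AAB·AAB·AAB·AAB·AAB·AAB·AAB·AAB·AAB·AAB·AAB·AAB·AAB·AAB·AAB·AAB·AAB·AAB·AAB·AAB·AAB·AAB·AAB·AAB·AAB·AAB·AAB·AAB·AAB·AAB·AAB·AAB·AAB·AAB·AAB·AAB·AAB·AAB·AAB·AAB·AAB·AAB·AAB·AAB·CAA·AAB·AAB·AAB·AAB·AAB·AAB·AAB·AAB·AAB·AAB·AAB·AAB·AAB·AAB·AAB·AAB·AAB·AAB·AAB·AAB·AAB·AAB·AAB·AAB·AAB·AAB
    A ↦ AAB
    B ↦ AAB
    C ↦ CAA

A->AAB, B->AAB, C->CAA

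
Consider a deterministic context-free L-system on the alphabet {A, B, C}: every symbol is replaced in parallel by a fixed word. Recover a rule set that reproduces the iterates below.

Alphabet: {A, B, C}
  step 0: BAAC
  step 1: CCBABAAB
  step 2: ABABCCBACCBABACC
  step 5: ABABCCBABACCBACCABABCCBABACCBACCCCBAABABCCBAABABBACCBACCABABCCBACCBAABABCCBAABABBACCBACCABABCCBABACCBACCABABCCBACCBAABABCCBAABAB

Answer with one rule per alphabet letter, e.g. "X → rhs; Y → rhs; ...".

  step 1 ⇒ step 2: CCBABAAB ⇒ AB·AB·CC·BA·CC·BA·BA·CC
    A ↦ BA
    B ↦ CC
    C ↦ AB

A->BA, B->CC, C->AB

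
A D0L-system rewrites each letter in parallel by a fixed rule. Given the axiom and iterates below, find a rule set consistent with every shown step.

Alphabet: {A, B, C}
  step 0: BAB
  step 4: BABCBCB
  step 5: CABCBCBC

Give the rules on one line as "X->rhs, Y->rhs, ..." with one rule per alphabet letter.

A->AB, B->C, C->B

  step 4 ⇒ step 5: BABCBCB ⇒ C·AB·C·B·C·B·C
    A ↦ AB
    B ↦ C
    C ↦ B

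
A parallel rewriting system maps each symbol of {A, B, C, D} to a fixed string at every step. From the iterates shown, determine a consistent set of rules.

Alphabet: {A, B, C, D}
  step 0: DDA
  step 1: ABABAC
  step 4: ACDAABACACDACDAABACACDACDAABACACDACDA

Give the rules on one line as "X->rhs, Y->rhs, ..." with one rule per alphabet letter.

  step 0 ⇒ step 1: DDA ⇒ AB·AB·AC
    A ↦ AC
    D ↦ AB
    B ↦ D  (constrained at step 1)
    C ↦ DA  (constrained at step 1)

A->AC, B->D, C->DA, D->AB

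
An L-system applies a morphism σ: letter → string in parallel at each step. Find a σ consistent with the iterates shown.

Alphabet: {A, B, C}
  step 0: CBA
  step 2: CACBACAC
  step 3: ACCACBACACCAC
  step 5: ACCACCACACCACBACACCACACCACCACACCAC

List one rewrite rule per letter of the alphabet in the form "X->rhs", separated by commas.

A->C, B->BA, C->AC

  step 2 ⇒ step 3: CACBACAC ⇒ AC·C·AC·BA·C·AC·C·AC
    A ↦ C
    B ↦ BA
    C ↦ AC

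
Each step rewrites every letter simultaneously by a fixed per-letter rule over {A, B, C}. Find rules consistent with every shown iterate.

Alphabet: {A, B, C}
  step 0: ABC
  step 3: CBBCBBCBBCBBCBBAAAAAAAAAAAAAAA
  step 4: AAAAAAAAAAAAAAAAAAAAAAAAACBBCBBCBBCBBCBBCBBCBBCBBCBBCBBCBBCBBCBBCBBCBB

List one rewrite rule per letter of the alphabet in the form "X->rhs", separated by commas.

A->CBB, B->AA, C->A

  step 3 ⇒ step 4: CBBCBBCBBCBBCBBAAAAAAAAAAAAAAA ⇒ A·AA·AA·A·AA·AA·A·AA·AA·A·AA·AA·A·AA·AA·CBB·CBB·CBB·CBB·CBB·CBB·CBB·CBB·CBB·CBB·CBB·CBB·CBB·CBB·CBB
    A ↦ CBB
    B ↦ AA
    C ↦ A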